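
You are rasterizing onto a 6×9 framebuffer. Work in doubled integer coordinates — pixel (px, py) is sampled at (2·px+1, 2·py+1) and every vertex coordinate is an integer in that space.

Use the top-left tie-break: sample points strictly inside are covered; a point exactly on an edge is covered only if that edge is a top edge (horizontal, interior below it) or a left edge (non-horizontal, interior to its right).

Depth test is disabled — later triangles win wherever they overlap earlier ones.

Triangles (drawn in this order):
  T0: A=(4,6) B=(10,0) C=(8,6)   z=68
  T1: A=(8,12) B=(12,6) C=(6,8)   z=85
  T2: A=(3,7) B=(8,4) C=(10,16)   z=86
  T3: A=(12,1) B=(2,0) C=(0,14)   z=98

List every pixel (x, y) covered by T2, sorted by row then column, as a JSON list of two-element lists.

T0:
  2·area = 24
  edge (4, 6)→(10, 0): d=(6,-6) top-left  bias=+0
  edge (10, 0)→(8, 6): d=(-2,6) right/bottom  bias=-1
  edge (8, 6)→(4, 6): d=(-4,0) right/bottom  bias=-1
    (4,0)@(9, 1): e=[0,4,20] → █  [on edge]
    (5,0)@(11, 1): e=[12,-8,20] → ·
    (3,1)@(7, 3): e=[0,12,12] → █  [on edge]
    (4,1)@(9, 3): e=[12,0,12] → ·  [on edge]
    (2,2)@(5, 5): e=[0,20,4] → █  [on edge]
    (4,2)@(9, 5): e=[24,-4,4] → ·
    (1,3)@(3, 7): e=[0,28,-4] → ·  [on edge]
    (2,3)@(5, 7): e=[12,16,-4] → ·
    (3,3)@(7, 7): e=[24,4,-4] → ·
    (0,4)@(1, 9): e=[0,36,-12] → ·  [on edge]
    (3,4)@(7, 9): e=[36,0,-12] → ·  [on edge]
    (2,7)@(5, 15): e=[60,0,-36] → ·  [on edge]
  covered (4 px):
    · · · · █ ·
    · · · █ · ·
    · · █ █ · ·
    · · · · · ·
    · · · · · ·
    · · · · · ·
    · · · · · ·
    · · · · · ·
    · · · · · ·
T1:
  2·area = 28  (B↔C swapped to make it positive)
  edge (8, 12)→(6, 8): d=(-2,-4) top-left  bias=+0
  edge (6, 8)→(12, 6): d=(6,-2) top-left  bias=+0
  edge (12, 6)→(8, 12): d=(-4,6) right/bottom  bias=-1
    (4,3)@(9, 7): e=[14,0,14] → █  [on edge]
    (5,3)@(11, 7): e=[22,4,2] → █
    (1,4)@(3, 9): e=[-14,0,42] → ·  [on edge]
    (3,4)@(7, 9): e=[2,8,18] → █
    (5,4)@(11, 9): e=[18,16,-6] → ·
    (3,5)@(7, 11): e=[-2,20,10] → ·
    (4,5)@(9, 11): e=[6,24,-2] → ·
  covered (4 px):
    · · · · · ·
    · · · · · ·
    · · · · · ·
    · · · · █ █
    · · · █ █ ·
    · · · · · ·
    · · · · · ·
    · · · · · ·
    · · · · · ·
T2:
  2·area = 66
  edge (3, 7)→(8, 4): d=(5,-3) top-left  bias=+0
  edge (8, 4)→(10, 16): d=(2,12) right/bottom  bias=-1
  edge (10, 16)→(3, 7): d=(-7,-9) top-left  bias=+0
    (3,2)@(7, 5): e=[2,14,50] → █
    (4,2)@(9, 5): e=[8,-10,68] → ·
    (1,3)@(3, 7): e=[0,66,0] → █  [on edge]
    (2,3)@(5, 7): e=[6,42,18] → █
    (4,3)@(9, 7): e=[18,-6,54] → ·
    (1,4)@(3, 9): e=[10,70,-14] → ·
    (2,4)@(5, 9): e=[16,46,4] → █
    (4,4)@(9, 9): e=[28,-2,40] → ·
    (2,5)@(5, 11): e=[26,50,-10] → ·
    (3,5)@(7, 11): e=[32,26,8] → █
    (4,5)@(9, 11): e=[38,2,26] → █
    (5,5)@(11, 11): e=[44,-22,44] → ·
  covered (9 px):
    · · · · · ·
    · · · · · ·
    · · · █ · ·
    · █ █ █ · ·
    · · █ █ · ·
    · · · █ █ ·
    · · · · █ ·
    · · · · · ·
    · · · · · ·
T3:
  2·area = 142  (B↔C swapped to make it positive)
  edge (12, 1)→(0, 14): d=(-12,13) right/bottom  bias=-1
  edge (0, 14)→(2, 0): d=(2,-14) top-left  bias=+0
  edge (2, 0)→(12, 1): d=(10,1) right/bottom  bias=-1
    (1,0)@(3, 1): e=[117,16,9] → █
    (2,0)@(5, 1): e=[91,44,7] → █
    (3,0)@(7, 1): e=[65,72,5] → █
    (4,0)@(9, 1): e=[39,100,3] → █
    (5,0)@(11, 1): e=[13,128,1] → █
    (1,1)@(3, 3): e=[93,20,29] → █
    (5,1)@(11, 3): e=[-11,132,21] → ·
    (1,2)@(3, 5): e=[69,24,49] → █
    (4,2)@(9, 5): e=[-9,108,43] → ·
    (0,3)@(1, 7): e=[71,0,71] → █  [on edge]
    (3,3)@(7, 7): e=[-7,84,65] → ·
    (0,4)@(1, 9): e=[47,4,91] → █
  covered (18 px):
    · █ █ █ █ █
    · █ █ █ █ ·
    · █ █ █ · ·
    █ █ █ · · ·
    █ █ · · · ·
    █ · · · · ·
    · · · · · ·
    · · · · · ·
    · · · · · ·

Result: [[3,2],[1,3],[2,3],[3,3],[2,4],[3,4],[3,5],[4,5],[4,6]]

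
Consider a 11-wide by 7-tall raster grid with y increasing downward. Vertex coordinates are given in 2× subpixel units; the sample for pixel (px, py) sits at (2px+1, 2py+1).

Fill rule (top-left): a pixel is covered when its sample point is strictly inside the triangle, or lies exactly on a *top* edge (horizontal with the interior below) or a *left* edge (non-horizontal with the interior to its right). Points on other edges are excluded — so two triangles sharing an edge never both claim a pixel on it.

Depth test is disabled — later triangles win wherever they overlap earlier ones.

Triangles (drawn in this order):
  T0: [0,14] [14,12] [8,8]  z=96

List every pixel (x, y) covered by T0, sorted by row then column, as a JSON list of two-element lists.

T0:
  2·area = 68  (B↔C swapped to make it positive)
  edge (0, 14)→(8, 8): d=(8,-6) top-left  bias=+0
  edge (8, 8)→(14, 12): d=(6,4) right/bottom  bias=-1
  edge (14, 12)→(0, 14): d=(-14,2) right/bottom  bias=-1
    (3,4)@(7, 9): e=[2,10,56] → █
    (4,4)@(9, 9): e=[14,2,52] → █
    (5,4)@(11, 9): e=[26,-6,48] → ·
    (2,5)@(5, 11): e=[6,30,32] → █
    (5,5)@(11, 11): e=[42,6,20] → █
    (6,5)@(13, 11): e=[54,-2,16] → ·
    (10,5)@(21, 11): e=[102,-34,0] → ·  [on edge]
    (1,6)@(3, 13): e=[10,50,8] → █
    (3,6)@(7, 13): e=[34,34,0] → ·  [on edge]
    (4,6)@(9, 13): e=[46,26,-4] → ·
    (5,6)@(11, 13): e=[58,18,-8] → ·
  covered (8 px):
    · · · · · · · · · · ·
    · · · · · · · · · · ·
    · · · · · · · · · · ·
    · · · · · · · · · · ·
    · · · █ █ · · · · · ·
    · · █ █ █ █ · · · · ·
    · █ █ · · · · · · · ·

Final: [[3,4],[4,4],[2,5],[3,5],[4,5],[5,5],[1,6],[2,6]]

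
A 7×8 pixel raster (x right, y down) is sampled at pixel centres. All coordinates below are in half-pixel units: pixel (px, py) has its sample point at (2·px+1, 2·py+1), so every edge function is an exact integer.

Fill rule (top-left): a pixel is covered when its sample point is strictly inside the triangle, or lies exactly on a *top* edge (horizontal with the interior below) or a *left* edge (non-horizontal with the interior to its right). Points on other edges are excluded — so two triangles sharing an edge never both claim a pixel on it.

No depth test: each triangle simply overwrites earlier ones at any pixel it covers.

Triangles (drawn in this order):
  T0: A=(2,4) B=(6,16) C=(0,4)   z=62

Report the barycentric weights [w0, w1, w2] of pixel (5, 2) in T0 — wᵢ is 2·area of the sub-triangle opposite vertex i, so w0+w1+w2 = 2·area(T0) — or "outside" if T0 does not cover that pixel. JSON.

T0:
  2·area = 24
  edge (2, 4)→(6, 16): d=(4,12) right/bottom  bias=-1
  edge (6, 16)→(0, 4): d=(-6,-12) top-left  bias=+0
  edge (0, 4)→(2, 4): d=(2,0) top-left  bias=+0
    (0,0)@(1, 1): e=[0,30,-6] → .  [on edge]
    (0,2)@(1, 5): e=[16,6,2] → X
    (1,2)@(3, 5): e=[-8,30,2] → .
    (0,3)@(1, 7): e=[24,-6,6] → .
    (1,3)@(3, 7): e=[0,18,6] → .  [on edge]
    (1,4)@(3, 9): e=[8,6,10] → X
    (2,4)@(5, 9): e=[-16,30,10] → .
    (1,5)@(3, 11): e=[16,-6,14] → .
    (2,6)@(5, 13): e=[0,6,18] → .  [on edge]
  covered (2 px):
    . . . . . . .
    . . . . . . .
    X . . . . . .
    . . . . . . .
    . X . . . . .
    . . . . . . .
    . . . . . . .
    . . . . . . .

Answer: "outside"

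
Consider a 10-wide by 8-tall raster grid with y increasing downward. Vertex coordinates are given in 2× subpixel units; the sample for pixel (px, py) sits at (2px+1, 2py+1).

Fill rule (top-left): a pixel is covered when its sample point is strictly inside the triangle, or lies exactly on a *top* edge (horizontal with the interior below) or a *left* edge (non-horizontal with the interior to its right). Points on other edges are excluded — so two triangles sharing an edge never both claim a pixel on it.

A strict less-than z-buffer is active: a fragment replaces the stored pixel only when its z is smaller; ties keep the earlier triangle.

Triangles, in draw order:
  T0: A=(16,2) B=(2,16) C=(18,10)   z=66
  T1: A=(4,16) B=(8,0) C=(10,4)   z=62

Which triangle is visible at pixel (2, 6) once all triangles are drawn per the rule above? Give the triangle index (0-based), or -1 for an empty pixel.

T0:
  2·area = 140  (B↔C swapped to make it positive)
  edge (16, 2)→(18, 10): d=(2,8) right/bottom  bias=-1
  edge (18, 10)→(2, 16): d=(-16,6) right/bottom  bias=-1
  edge (2, 16)→(16, 2): d=(14,-14) top-left  bias=+0
    (8,0)@(17, 1): e=[-10,150,0] → ·  [on edge]
    (7,1)@(15, 3): e=[10,130,0] → █  [on edge]
    (8,1)@(17, 3): e=[-6,118,28] → ·
    (6,2)@(13, 5): e=[30,110,0] → █  [on edge]
    (8,2)@(17, 5): e=[-2,86,56] → ·
    (5,3)@(11, 7): e=[50,90,0] → █  [on edge]
    (8,3)@(17, 7): e=[2,54,84] → █
    (9,3)@(19, 7): e=[-14,42,112] → ·
    (4,4)@(9, 9): e=[70,70,0] → █  [on edge]
    (9,4)@(19, 9): e=[-10,10,140] → ·
    (3,5)@(7, 11): e=[90,50,0] → █  [on edge]
    (8,5)@(17, 11): e=[10,-10,140] → ·
    (2,6)@(5, 13): e=[110,30,0] → █  [on edge]
    (1,7)@(3, 15): e=[130,10,0] → █  [on edge]
  covered (21 px):
    · · · · · · · · · ·
    · · · · · · · █ · ·
    · · · · · · █ █ · ·
    · · · · · █ █ █ █ ·
    · · · · █ █ █ █ █ ·
    · · · █ █ █ █ █ · ·
    · · █ █ █ · · · · ·
    · █ · · · · · · · ·
T1:
  2·area = 48
  edge (4, 16)→(8, 0): d=(4,-16) top-left  bias=+0
  edge (8, 0)→(10, 4): d=(2,4) right/bottom  bias=-1
  edge (10, 4)→(4, 16): d=(-6,12) right/bottom  bias=-1
    (4,1)@(9, 3): e=[28,2,18] → █
    (5,1)@(11, 3): e=[60,-6,-6] → ·
    (3,2)@(7, 5): e=[4,14,30] → █
    (5,2)@(11, 5): e=[68,-2,-18] → ·
    (3,3)@(7, 7): e=[12,18,18] → █
    (4,3)@(9, 7): e=[44,10,-6] → ·
    (3,4)@(7, 9): e=[20,22,6] → █
    (4,4)@(9, 9): e=[52,14,-18] → ·
    (3,5)@(7, 11): e=[28,26,-6] → ·
    (2,6)@(5, 13): e=[4,38,6] → █
    (3,6)@(7, 13): e=[36,30,-18] → ·
    (2,7)@(5, 15): e=[12,42,-6] → ·
  covered (6 px):
    · · · · · · · · · ·
    · · · · █ · · · · ·
    · · · █ █ · · · · ·
    · · · █ · · · · · ·
    · · · █ · · · · · ·
    · · · · · · · · · ·
    · · █ · · · · · · ·
    · · · · · · · · · ·

Z-buffer (winner per pixel, '.' = empty):
  . . . . . . . . . .
  . . . . 1 . . 0 . .
  . . . 1 1 . 0 0 . .
  . . . 1 . 0 0 0 0 .
  . . . 1 0 0 0 0 0 .
  . . . 0 0 0 0 0 . .
  . . 1 0 0 . . . . .
  . 0 . . . . . . . .

Final: 1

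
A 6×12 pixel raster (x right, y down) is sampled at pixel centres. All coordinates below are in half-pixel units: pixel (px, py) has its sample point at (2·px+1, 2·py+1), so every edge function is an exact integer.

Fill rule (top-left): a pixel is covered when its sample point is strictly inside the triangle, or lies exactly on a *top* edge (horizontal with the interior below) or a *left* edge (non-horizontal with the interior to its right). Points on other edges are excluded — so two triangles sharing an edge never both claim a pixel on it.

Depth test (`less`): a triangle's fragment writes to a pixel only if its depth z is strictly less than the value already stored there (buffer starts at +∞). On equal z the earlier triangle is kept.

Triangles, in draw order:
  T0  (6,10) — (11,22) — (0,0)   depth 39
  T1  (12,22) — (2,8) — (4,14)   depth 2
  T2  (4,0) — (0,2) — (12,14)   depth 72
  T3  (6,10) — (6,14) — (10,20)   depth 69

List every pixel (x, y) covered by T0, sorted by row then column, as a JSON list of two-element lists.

T0:
  2·area = 22
  edge (6, 10)→(11, 22): d=(5,12) right/bottom  bias=-1
  edge (11, 22)→(0, 0): d=(-11,-22) top-left  bias=+0
  edge (0, 0)→(6, 10): d=(6,10) right/bottom  bias=-1
    (1,2)@(3, 5): e=[11,11,0] → ·  [on edge]
    (2,4)@(5, 9): e=[7,11,4] → █
    (3,4)@(7, 9): e=[-17,55,-16] → ·
    (2,5)@(5, 11): e=[17,-11,16] → ·
    (3,6)@(7, 13): e=[3,11,8] → █
    (4,6)@(9, 13): e=[-21,55,-12] → ·
    (3,7)@(7, 15): e=[13,-11,20] → ·
    (4,7)@(9, 15): e=[-11,33,0] → ·  [on edge]
  covered (2 px):
    · · · · · ·
    · · · · · ·
    · · · · · ·
    · · · · · ·
    · · █ · · ·
    · · · · · ·
    · · · █ · ·
    · · · · · ·
    · · · · · ·
    · · · · · ·
    · · · · · ·
    · · · · · ·
T1:
  2·area = 32  (B↔C swapped to make it positive)
  edge (12, 22)→(4, 14): d=(-8,-8) top-left  bias=+0
  edge (4, 14)→(2, 8): d=(-2,-6) top-left  bias=+0
  edge (2, 8)→(12, 22): d=(10,14) right/bottom  bias=-1
    (0,2)@(1, 5): e=[48,0,-16] → ·  [on edge]
    (0,5)@(1, 11): e=[0,-12,44] → ·  [on edge]
    (1,5)@(3, 11): e=[16,0,16] → █  [on edge]
    (2,5)@(5, 11): e=[32,12,-12] → ·
    (1,6)@(3, 13): e=[0,-4,36] → ·  [on edge]
    (2,6)@(5, 13): e=[16,8,8] → █
    (3,6)@(7, 13): e=[32,20,-20] → ·
    (2,7)@(5, 15): e=[0,4,28] → █  [on edge]
    (3,7)@(7, 15): e=[16,16,0] → ·  [on edge]
    (2,8)@(5, 17): e=[-16,0,48] → ·  [on edge]
    (3,8)@(7, 17): e=[0,12,20] → █  [on edge]
    (4,8)@(9, 17): e=[16,24,-8] → ·
    (4,9)@(9, 19): e=[0,20,12] → █  [on edge]
    (5,10)@(11, 21): e=[0,28,4] → █  [on edge]
    (3,11)@(7, 23): e=[-48,0,80] → ·  [on edge]
  covered (6 px):
    · · · · · ·
    · · · · · ·
    · · · · · ·
    · · · · · ·
    · · · · · ·
    · █ · · · ·
    · · █ · · ·
    · · █ · · ·
    · · · █ · ·
    · · · · █ ·
    · · · · · █
    · · · · · ·
T2:
  2·area = 72  (B↔C swapped to make it positive)
  edge (4, 0)→(12, 14): d=(8,14) right/bottom  bias=-1
  edge (12, 14)→(0, 2): d=(-12,-12) top-left  bias=+0
  edge (0, 2)→(4, 0): d=(4,-2) top-left  bias=+0
    (1,0)@(3, 1): e=[22,48,2] → █
    (2,0)@(5, 1): e=[-6,72,6] → ·
    (0,1)@(1, 3): e=[66,0,6] → █  [on edge]
    (2,1)@(5, 3): e=[10,48,14] → █
    (3,1)@(7, 3): e=[-18,72,18] → ·
    (0,2)@(1, 5): e=[82,-24,14] → ·
    (1,2)@(3, 5): e=[54,0,18] → █  [on edge]
    (3,2)@(7, 5): e=[-2,48,26] → ·
    (1,3)@(3, 7): e=[70,-24,26] → ·
    (2,3)@(5, 7): e=[42,0,30] → █  [on edge]
    (3,3)@(7, 7): e=[14,24,34] → █
    (4,3)@(9, 7): e=[-14,48,38] → ·
    (3,4)@(7, 9): e=[30,0,42] → █  [on edge]
    (4,5)@(9, 11): e=[18,0,54] → █  [on edge]
    (5,6)@(11, 13): e=[6,0,66] → █  [on edge]
  covered (12 px):
    · █ · · · ·
    █ █ █ · · ·
    · █ █ · · ·
    · · █ █ · ·
    · · · █ █ ·
    · · · · █ ·
    · · · · · █
    · · · · · ·
    · · · · · ·
    · · · · · ·
    · · · · · ·
    · · · · · ·
T3:
  2·area = 16  (B↔C swapped to make it positive)
  edge (6, 10)→(10, 20): d=(4,10) right/bottom  bias=-1
  edge (10, 20)→(6, 14): d=(-4,-6) top-left  bias=+0
  edge (6, 14)→(6, 10): d=(0,-4) top-left  bias=+0
    (3,6)@(7, 13): e=[2,10,4] → █
    (4,6)@(9, 13): e=[-18,22,12] → ·
    (3,7)@(7, 15): e=[10,2,4] → █
    (4,7)@(9, 15): e=[-10,14,12] → ·
    (3,8)@(7, 17): e=[18,-6,4] → ·
  covered (2 px):
    · · · · · ·
    · · · · · ·
    · · · · · ·
    · · · · · ·
    · · · · · ·
    · · · · · ·
    · · · █ · ·
    · · · █ · ·
    · · · · · ·
    · · · · · ·
    · · · · · ·
    · · · · · ·

Answer: [[2,4],[3,6]]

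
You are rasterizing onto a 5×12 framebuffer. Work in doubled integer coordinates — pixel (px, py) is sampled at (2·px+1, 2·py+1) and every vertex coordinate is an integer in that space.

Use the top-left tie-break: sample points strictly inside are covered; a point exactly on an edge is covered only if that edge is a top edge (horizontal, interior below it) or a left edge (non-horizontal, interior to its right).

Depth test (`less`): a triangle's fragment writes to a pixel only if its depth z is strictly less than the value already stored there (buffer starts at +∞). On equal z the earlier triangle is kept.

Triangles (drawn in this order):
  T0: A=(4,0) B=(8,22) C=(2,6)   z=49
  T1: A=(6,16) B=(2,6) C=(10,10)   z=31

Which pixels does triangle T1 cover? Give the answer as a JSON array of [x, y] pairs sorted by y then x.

T0:
  2·area = 68
  edge (4, 0)→(8, 22): d=(4,22) right/bottom  bias=-1
  edge (8, 22)→(2, 6): d=(-6,-16) top-left  bias=+0
  edge (2, 6)→(4, 0): d=(2,-6) top-left  bias=+0
    (1,1)@(3, 3): e=[34,34,0] → █  [on edge]
    (2,1)@(5, 3): e=[-10,66,12] → ·
    (1,2)@(3, 5): e=[42,22,4] → █
    (2,2)@(5, 5): e=[-2,54,16] → ·
    (1,3)@(3, 7): e=[50,10,8] → █
    (2,3)@(5, 7): e=[6,42,20] → █
    (3,3)@(7, 7): e=[-38,74,32] → ·
    (0,4)@(1, 9): e=[102,-34,0] → ·  [on edge]
    (1,4)@(3, 9): e=[58,-2,12] → ·
    (2,4)@(5, 9): e=[14,30,24] → █
    (3,4)@(7, 9): e=[-30,62,36] → ·
    (2,5)@(5, 11): e=[22,18,28] → █
  covered (9 px):
    · · · · ·
    · █ · · ·
    · █ · · ·
    · █ █ · ·
    · · █ · ·
    · · █ · ·
    · · █ · ·
    · · · · ·
    · · · █ ·
    · · · █ ·
    · · · · ·
    · · · · ·
T1:
  2·area = 64
  edge (6, 16)→(2, 6): d=(-4,-10) top-left  bias=+0
  edge (2, 6)→(10, 10): d=(8,4) right/bottom  bias=-1
  edge (10, 10)→(6, 16): d=(-4,6) right/bottom  bias=-1
    (1,3)@(3, 7): e=[6,4,54] → █
    (2,3)@(5, 7): e=[26,-4,42] → ·
    (1,4)@(3, 9): e=[-2,20,46] → ·
    (2,4)@(5, 9): e=[18,12,34] → █
    (3,4)@(7, 9): e=[38,4,22] → █
    (4,4)@(9, 9): e=[58,-4,10] → ·
    (2,5)@(5, 11): e=[10,28,26] → █
    (4,5)@(9, 11): e=[50,12,2] → █
    (2,6)@(5, 13): e=[2,44,18] → █
    (4,6)@(9, 13): e=[42,28,-6] → ·
    (2,7)@(5, 15): e=[-6,60,10] → ·
    (3,7)@(7, 15): e=[14,52,-2] → ·
  covered (8 px):
    · · · · ·
    · · · · ·
    · · · · ·
    · █ · · ·
    · · █ █ ·
    · · █ █ █
    · · █ █ ·
    · · · · ·
    · · · · ·
    · · · · ·
    · · · · ·
    · · · · ·

Final: [[1,3],[2,4],[3,4],[2,5],[3,5],[4,5],[2,6],[3,6]]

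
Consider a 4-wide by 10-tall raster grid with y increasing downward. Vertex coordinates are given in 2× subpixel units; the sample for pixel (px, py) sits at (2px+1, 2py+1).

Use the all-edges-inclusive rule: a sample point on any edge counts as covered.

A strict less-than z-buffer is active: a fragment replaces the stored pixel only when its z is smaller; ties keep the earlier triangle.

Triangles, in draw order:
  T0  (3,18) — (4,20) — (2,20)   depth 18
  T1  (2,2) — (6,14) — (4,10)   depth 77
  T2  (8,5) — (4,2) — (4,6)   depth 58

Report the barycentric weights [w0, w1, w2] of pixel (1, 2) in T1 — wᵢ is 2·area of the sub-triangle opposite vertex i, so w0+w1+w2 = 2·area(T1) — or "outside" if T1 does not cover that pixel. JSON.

T0:
  2·area = 4
  edge (3, 18)→(4, 20): d=(1,2) inclusive
  edge (4, 20)→(2, 20): d=(-2,0) inclusive
  edge (2, 20)→(3, 18): d=(1,-2) inclusive
    (1,9)@(3, 19): e=[1,2,1] → █
    (2,9)@(5, 19): e=[-3,2,5] → ·
  covered (1 px):
    · · · ·
    · · · ·
    · · · ·
    · · · ·
    · · · ·
    · · · ·
    · · · ·
    · · · ·
    · · · ·
    · █ · ·
T1:
  2·area = 8
  edge (2, 2)→(6, 14): d=(4,12) inclusive
  edge (6, 14)→(4, 10): d=(-2,-4) inclusive
  edge (4, 10)→(2, 2): d=(-2,-8) inclusive
    (1,2)@(3, 5): e=[0,6,2] → █  [on edge]
    (2,2)@(5, 5): e=[-24,14,18] → ·
    (1,3)@(3, 7): e=[8,2,-2] → ·
    (2,5)@(5, 11): e=[0,2,6] → █  [on edge]
    (3,5)@(7, 11): e=[-24,10,22] → ·
    (2,6)@(5, 13): e=[8,-2,2] → ·
    (3,8)@(7, 17): e=[0,-2,10] → ·  [on edge]
  covered (2 px):
    · · · ·
    · · · ·
    · █ · ·
    · · · ·
    · · · ·
    · · █ ·
    · · · ·
    · · · ·
    · · · ·
    · · · ·
T2:
  2·area = 16  (B↔C swapped to make it positive)
  edge (8, 5)→(4, 6): d=(-4,1) inclusive
  edge (4, 6)→(4, 2): d=(0,-4) inclusive
  edge (4, 2)→(8, 5): d=(4,3) inclusive
    (2,1)@(5, 3): e=[11,4,1] → █
    (3,1)@(7, 3): e=[9,12,-5] → ·
    (2,2)@(5, 5): e=[3,4,9] → █
    (3,2)@(7, 5): e=[1,12,3] → █
    (2,3)@(5, 7): e=[-5,4,17] → ·
    (3,3)@(7, 7): e=[-7,12,11] → ·
  covered (3 px):
    · · · ·
    · · █ ·
    · · █ █
    · · · ·
    · · · ·
    · · · ·
    · · · ·
    · · · ·
    · · · ·
    · · · ·

Final: [6,2,0]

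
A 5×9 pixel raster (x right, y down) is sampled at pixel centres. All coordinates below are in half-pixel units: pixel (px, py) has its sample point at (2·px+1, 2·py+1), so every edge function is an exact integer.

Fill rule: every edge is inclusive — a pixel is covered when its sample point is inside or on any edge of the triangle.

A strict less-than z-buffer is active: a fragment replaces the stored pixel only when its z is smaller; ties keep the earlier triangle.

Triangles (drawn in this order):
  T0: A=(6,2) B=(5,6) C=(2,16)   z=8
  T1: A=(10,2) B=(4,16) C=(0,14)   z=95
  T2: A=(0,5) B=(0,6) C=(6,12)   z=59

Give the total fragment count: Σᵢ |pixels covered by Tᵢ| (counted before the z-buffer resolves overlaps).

T0:
  2·area = 2
  edge (6, 2)→(5, 6): d=(-1,4) inclusive
  edge (5, 6)→(2, 16): d=(-3,10) inclusive
  edge (2, 16)→(6, 2): d=(4,-14) inclusive
  covered (0 px):
    · · · · ·
    · · · · ·
    · · · · ·
    · · · · ·
    · · · · ·
    · · · · ·
    · · · · ·
    · · · · ·
    · · · · ·
T1:
  2·area = 68
  edge (10, 2)→(4, 16): d=(-6,14) inclusive
  edge (4, 16)→(0, 14): d=(-4,-2) inclusive
  edge (0, 14)→(10, 2): d=(10,-12) inclusive
    (3,3)@(7, 7): e=[12,42,14] → #
    (4,3)@(9, 7): e=[-16,46,38] → ·
    (2,4)@(5, 9): e=[28,30,10] → #
    (3,4)@(7, 9): e=[0,34,34] → #  [on edge]
    (4,4)@(9, 9): e=[-28,38,58] → ·
    (1,5)@(3, 11): e=[44,18,6] → #
    (3,5)@(7, 11): e=[-12,26,54] → ·
    (0,6)@(1, 13): e=[60,6,2] → #
    (3,6)@(7, 13): e=[-24,18,74] → ·
    (0,7)@(1, 15): e=[48,-2,22] → ·
    (1,7)@(3, 15): e=[20,2,46] → #
    (2,7)@(5, 15): e=[-8,6,70] → ·
  covered (9 px):
    · · · · ·
    · · · · ·
    · · · · ·
    · · · # ·
    · · # # ·
    · # # · ·
    # # # · ·
    · # · · ·
    · · · · ·
T2:
  2·area = 6  (B↔C swapped to make it positive)
  edge (0, 5)→(6, 12): d=(6,7) inclusive
  edge (6, 12)→(0, 6): d=(-6,-6) inclusive
  edge (0, 6)→(0, 5): d=(0,-1) inclusive
    (0,3)@(1, 7): e=[5,0,1] → #  [on edge]
    (1,3)@(3, 7): e=[-9,12,3] → ·
    (0,4)@(1, 9): e=[17,-12,1] → ·
    (1,4)@(3, 9): e=[3,0,3] → #  [on edge]
    (2,4)@(5, 9): e=[-11,12,5] → ·
    (1,5)@(3, 11): e=[15,-12,3] → ·
    (2,5)@(5, 11): e=[1,0,5] → #  [on edge]
    (3,5)@(7, 11): e=[-13,12,7] → ·
    (2,6)@(5, 13): e=[13,-12,5] → ·
    (3,6)@(7, 13): e=[-1,0,7] → ·  [on edge]
    (4,7)@(9, 15): e=[-3,0,9] → ·  [on edge]
  covered (3 px):
    · · · · ·
    · · · · ·
    · · · · ·
    # · · · ·
    · # · · ·
    · · # · ·
    · · · · ·
    · · · · ·
    · · · · ·

Result: 12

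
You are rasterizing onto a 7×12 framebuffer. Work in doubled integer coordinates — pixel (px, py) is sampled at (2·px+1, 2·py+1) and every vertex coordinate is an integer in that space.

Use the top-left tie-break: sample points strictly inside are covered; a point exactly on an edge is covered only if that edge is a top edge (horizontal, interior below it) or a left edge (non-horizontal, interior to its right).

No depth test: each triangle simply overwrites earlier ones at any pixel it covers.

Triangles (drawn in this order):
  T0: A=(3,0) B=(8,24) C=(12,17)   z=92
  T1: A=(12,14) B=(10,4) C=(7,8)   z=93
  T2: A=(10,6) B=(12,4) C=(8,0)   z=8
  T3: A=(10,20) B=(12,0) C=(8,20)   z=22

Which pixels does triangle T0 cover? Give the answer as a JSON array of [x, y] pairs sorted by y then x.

T0:
  2·area = 131  (B↔C swapped to make it positive)
  edge (3, 0)→(12, 17): d=(9,17) right/bottom  bias=-1
  edge (12, 17)→(8, 24): d=(-4,7) right/bottom  bias=-1
  edge (8, 24)→(3, 0): d=(-5,-24) top-left  bias=+0
    (2,2)@(5, 5): e=[11,97,23] → █
    (3,2)@(7, 5): e=[-23,83,71] → ·
    (2,3)@(5, 7): e=[29,89,13] → █
    (3,3)@(7, 7): e=[-5,75,61] → ·
    (2,4)@(5, 9): e=[47,81,3] → █
    (3,4)@(7, 9): e=[13,67,51] → █
    (4,4)@(9, 9): e=[-21,53,99] → ·
    (2,5)@(5, 11): e=[65,73,-7] → ·
    (3,5)@(7, 11): e=[31,59,41] → █
    (4,5)@(9, 11): e=[-3,45,89] → ·
    (3,6)@(7, 13): e=[49,51,31] → █
    (4,6)@(9, 13): e=[15,37,79] → █
  covered (15 px):
    · · · · · · ·
    · · · · · · ·
    · · █ · · · ·
    · · █ · · · ·
    · · █ █ · · ·
    · · · █ · · ·
    · · · █ █ · ·
    · · · █ █ · ·
    · · · █ █ █ ·
    · · · █ █ · ·
    · · · · █ · ·
    · · · · · · ·
T1:
  2·area = 38  (B↔C swapped to make it positive)
  edge (12, 14)→(7, 8): d=(-5,-6) top-left  bias=+0
  edge (7, 8)→(10, 4): d=(3,-4) top-left  bias=+0
  edge (10, 4)→(12, 14): d=(2,10) right/bottom  bias=-1
    (4,3)@(9, 7): e=[17,5,16] → █
    (5,3)@(11, 7): e=[29,13,-4] → ·
    (4,4)@(9, 9): e=[7,11,20] → █
    (5,4)@(11, 9): e=[19,19,0] → ·  [on edge]
    (4,5)@(9, 11): e=[-3,17,24] → ·
    (5,5)@(11, 11): e=[9,25,4] → █
    (6,5)@(13, 11): e=[21,33,-16] → ·
    (5,6)@(11, 13): e=[-1,31,8] → ·
    (6,9)@(13, 19): e=[-19,57,0] → ·  [on edge]
  covered (3 px):
    · · · · · · ·
    · · · · · · ·
    · · · · · · ·
    · · · · █ · ·
    · · · · █ · ·
    · · · · · █ ·
    · · · · · · ·
    · · · · · · ·
    · · · · · · ·
    · · · · · · ·
    · · · · · · ·
    · · · · · · ·
T2:
  2·area = 16  (B↔C swapped to make it positive)
  edge (10, 6)→(8, 0): d=(-2,-6) top-left  bias=+0
  edge (8, 0)→(12, 4): d=(4,4) right/bottom  bias=-1
  edge (12, 4)→(10, 6): d=(-2,2) right/bottom  bias=-1
    (4,0)@(9, 1): e=[4,0,12] → ·  [on edge]
    (4,1)@(9, 3): e=[0,8,8] → █  [on edge]
    (5,1)@(11, 3): e=[12,0,4] → ·  [on edge]
    (6,1)@(13, 3): e=[24,-8,0] → ·  [on edge]
    (4,2)@(9, 5): e=[-4,16,4] → ·
    (5,2)@(11, 5): e=[8,8,0] → ·  [on edge]
    (6,2)@(13, 5): e=[20,0,-4] → ·  [on edge]
    (4,3)@(9, 7): e=[-8,24,0] → ·  [on edge]
    (3,4)@(7, 9): e=[-24,40,0] → ·  [on edge]
    (5,4)@(11, 9): e=[0,24,-8] → ·  [on edge]
    (2,5)@(5, 11): e=[-40,56,0] → ·  [on edge]
    (1,6)@(3, 13): e=[-56,72,0] → ·  [on edge]
    (0,7)@(1, 15): e=[-72,88,0] → ·  [on edge]
    (6,7)@(13, 15): e=[0,40,-24] → ·  [on edge]
  covered (1 px):
    · · · · · · ·
    · · · · █ · ·
    · · · · · · ·
    · · · · · · ·
    · · · · · · ·
    · · · · · · ·
    · · · · · · ·
    · · · · · · ·
    · · · · · · ·
    · · · · · · ·
    · · · · · · ·
    · · · · · · ·
T3:
  2·area = 40  (B↔C swapped to make it positive)
  edge (10, 20)→(8, 20): d=(-2,0) right/bottom  bias=-1
  edge (8, 20)→(12, 0): d=(4,-20) top-left  bias=+0
  edge (12, 0)→(10, 20): d=(-2,20) right/bottom  bias=-1
    (5,2)@(11, 5): e=[30,0,10] → █  [on edge]
    (6,2)@(13, 5): e=[30,40,-30] → ·
    (5,3)@(11, 7): e=[26,8,6] → █
    (6,3)@(13, 7): e=[26,48,-34] → ·
    (5,4)@(11, 9): e=[22,16,2] → █
    (6,4)@(13, 9): e=[22,56,-38] → ·
    (5,5)@(11, 11): e=[18,24,-2] → ·
    (4,7)@(9, 15): e=[10,0,30] → █  [on edge]
    (5,7)@(11, 15): e=[10,40,-10] → ·
    (4,8)@(9, 17): e=[6,8,26] → █
    (5,8)@(11, 17): e=[6,48,-14] → ·
    (4,9)@(9, 19): e=[2,16,22] → █
  covered (6 px):
    · · · · · · ·
    · · · · · · ·
    · · · · · █ ·
    · · · · · █ ·
    · · · · · █ ·
    · · · · · · ·
    · · · · · · ·
    · · · · █ · ·
    · · · · █ · ·
    · · · · █ · ·
    · · · · · · ·
    · · · · · · ·

Result: [[2,2],[2,3],[2,4],[3,4],[3,5],[3,6],[4,6],[3,7],[4,7],[3,8],[4,8],[5,8],[3,9],[4,9],[4,10]]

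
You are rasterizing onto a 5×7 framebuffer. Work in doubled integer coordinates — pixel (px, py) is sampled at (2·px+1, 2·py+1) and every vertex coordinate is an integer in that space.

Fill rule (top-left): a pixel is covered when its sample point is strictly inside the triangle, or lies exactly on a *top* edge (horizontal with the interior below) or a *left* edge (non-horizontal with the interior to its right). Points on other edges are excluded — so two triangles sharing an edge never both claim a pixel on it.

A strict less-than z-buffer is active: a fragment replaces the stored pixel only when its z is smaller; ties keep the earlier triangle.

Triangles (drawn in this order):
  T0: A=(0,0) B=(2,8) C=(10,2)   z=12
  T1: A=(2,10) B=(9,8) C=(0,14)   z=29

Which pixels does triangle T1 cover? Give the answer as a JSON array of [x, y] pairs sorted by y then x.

T0:
  2·area = 76  (B↔C swapped to make it positive)
  edge (0, 0)→(10, 2): d=(10,2) right/bottom  bias=-1
  edge (10, 2)→(2, 8): d=(-8,6) right/bottom  bias=-1
  edge (2, 8)→(0, 0): d=(-2,-8) top-left  bias=+0
    (0,0)@(1, 1): e=[8,62,6] → X
    (1,0)@(3, 1): e=[4,50,22] → X
    (2,0)@(5, 1): e=[0,38,38] → .  [on edge]
    (0,1)@(1, 3): e=[28,46,2] → X
    (2,1)@(5, 3): e=[20,22,34] → X
    (3,1)@(7, 3): e=[16,10,50] → X
    (4,1)@(9, 3): e=[12,-2,66] → .
    (0,2)@(1, 5): e=[48,30,-2] → .
    (1,2)@(3, 5): e=[44,18,14] → X
    (3,2)@(7, 5): e=[36,-6,46] → .
    (1,3)@(3, 7): e=[64,2,10] → X
    (2,3)@(5, 7): e=[60,-10,26] → .
  covered (9 px):
    X X . . .
    X X X X .
    . X X . .
    . X . . .
    . . . . .
    . . . . .
    . . . . .
T1:
  2·area = 24
  edge (2, 10)→(9, 8): d=(7,-2) top-left  bias=+0
  edge (9, 8)→(0, 14): d=(-9,6) right/bottom  bias=-1
  edge (0, 14)→(2, 10): d=(2,-4) top-left  bias=+0
    (3,4)@(7, 9): e=[3,3,18] → X
    (4,4)@(9, 9): e=[7,-9,26] → .
    (1,5)@(3, 11): e=[9,9,6] → X
    (2,5)@(5, 11): e=[13,-3,14] → .
    (3,5)@(7, 11): e=[17,-15,22] → .
    (0,6)@(1, 13): e=[19,3,2] → X
    (1,6)@(3, 13): e=[23,-9,10] → .
  covered (3 px):
    . . . . .
    . . . . .
    . . . . .
    . . . . .
    . . . X .
    . X . . .
    X . . . .

Answer: [[3,4],[1,5],[0,6]]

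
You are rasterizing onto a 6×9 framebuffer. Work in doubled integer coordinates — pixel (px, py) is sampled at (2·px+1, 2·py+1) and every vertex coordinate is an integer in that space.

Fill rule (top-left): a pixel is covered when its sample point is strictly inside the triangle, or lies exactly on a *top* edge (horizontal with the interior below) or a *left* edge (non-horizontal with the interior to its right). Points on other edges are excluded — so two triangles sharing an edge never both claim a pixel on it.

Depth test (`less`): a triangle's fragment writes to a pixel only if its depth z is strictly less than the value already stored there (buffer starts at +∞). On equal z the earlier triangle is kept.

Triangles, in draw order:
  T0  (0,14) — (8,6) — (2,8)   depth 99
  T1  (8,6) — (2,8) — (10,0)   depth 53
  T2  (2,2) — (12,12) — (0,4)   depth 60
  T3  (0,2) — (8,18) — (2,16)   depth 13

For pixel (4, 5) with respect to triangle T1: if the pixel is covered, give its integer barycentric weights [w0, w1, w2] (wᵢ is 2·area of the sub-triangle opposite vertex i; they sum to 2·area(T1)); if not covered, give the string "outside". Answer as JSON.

T0:
  2·area = 32  (B↔C swapped to make it positive)
  edge (0, 14)→(2, 8): d=(2,-6) top-left  bias=+0
  edge (2, 8)→(8, 6): d=(6,-2) top-left  bias=+0
  edge (8, 6)→(0, 14): d=(-8,8) right/bottom  bias=-1
    (5,1)@(11, 3): e=[44,-12,0] → ·  [on edge]
    (1,2)@(3, 5): e=[0,-16,48] → ·  [on edge]
    (4,2)@(9, 5): e=[36,-4,0] → ·  [on edge]
    (5,2)@(11, 5): e=[48,0,-16] → ·  [on edge]
    (2,3)@(5, 7): e=[16,0,16] → █  [on edge]
    (3,3)@(7, 7): e=[28,4,0] → ·  [on edge]
    (1,4)@(3, 9): e=[8,8,16] → █
    (2,4)@(5, 9): e=[20,12,0] → ·  [on edge]
    (0,5)@(1, 11): e=[0,16,16] → █  [on edge]
    (1,5)@(3, 11): e=[12,20,0] → ·  [on edge]
    (0,6)@(1, 13): e=[4,28,0] → ·  [on edge]
  covered (3 px):
    · · · · · ·
    · · · · · ·
    · · · · · ·
    · · █ · · ·
    · █ · · · ·
    █ · · · · ·
    · · · · · ·
    · · · · · ·
    · · · · · ·
T1:
  2·area = 32
  edge (8, 6)→(2, 8): d=(-6,2) right/bottom  bias=-1
  edge (2, 8)→(10, 0): d=(8,-8) top-left  bias=+0
  edge (10, 0)→(8, 6): d=(-2,6) right/bottom  bias=-1
    (4,0)@(9, 1): e=[28,0,4] → █  [on edge]
    (5,0)@(11, 1): e=[24,16,-8] → ·
    (3,1)@(7, 3): e=[20,0,12] → █  [on edge]
    (4,1)@(9, 3): e=[16,16,0] → ·  [on edge]
    (2,2)@(5, 5): e=[12,0,20] → █  [on edge]
    (4,2)@(9, 5): e=[4,32,-4] → ·
    (5,2)@(11, 5): e=[0,48,-16] → ·  [on edge]
    (1,3)@(3, 7): e=[4,0,28] → █  [on edge]
    (2,3)@(5, 7): e=[0,16,16] → ·  [on edge]
    (3,3)@(7, 7): e=[-4,32,4] → ·
    (0,4)@(1, 9): e=[-4,0,36] → ·  [on edge]
    (1,4)@(3, 9): e=[-8,16,24] → ·
    (3,4)@(7, 9): e=[-16,48,0] → ·  [on edge]
    (2,7)@(5, 15): e=[-48,80,0] → ·  [on edge]
  covered (5 px):
    · · · · █ ·
    · · · █ · ·
    · · █ █ · ·
    · █ · · · ·
    · · · · · ·
    · · · · · ·
    · · · · · ·
    · · · · · ·
    · · · · · ·
T2:
  2·area = 40
  edge (2, 2)→(12, 12): d=(10,10) right/bottom  bias=-1
  edge (12, 12)→(0, 4): d=(-12,-8) top-left  bias=+0
  edge (0, 4)→(2, 2): d=(2,-2) top-left  bias=+0
    (0,0)@(1, 1): e=[0,44,-4] → ·  [on edge]
    (1,0)@(3, 1): e=[-20,60,0] → ·  [on edge]
    (0,1)@(1, 3): e=[20,20,0] → █  [on edge]
    (1,1)@(3, 3): e=[0,36,4] → ·  [on edge]
    (0,2)@(1, 5): e=[40,-4,4] → ·
    (1,2)@(3, 5): e=[20,12,8] → █
    (2,2)@(5, 5): e=[0,28,12] → ·  [on edge]
    (1,3)@(3, 7): e=[40,-12,12] → ·
    (2,3)@(5, 7): e=[20,4,16] → █
    (3,3)@(7, 7): e=[0,20,20] → ·  [on edge]
    (2,4)@(5, 9): e=[40,-20,20] → ·
    (4,4)@(9, 9): e=[0,12,28] → ·  [on edge]
    (5,5)@(11, 11): e=[0,4,36] → ·  [on edge]
  covered (3 px):
    · · · · · ·
    █ · · · · ·
    · █ · · · ·
    · · █ · · ·
    · · · · · ·
    · · · · · ·
    · · · · · ·
    · · · · · ·
    · · · · · ·
T3:
  2·area = 80
  edge (0, 2)→(8, 18): d=(8,16) right/bottom  bias=-1
  edge (8, 18)→(2, 16): d=(-6,-2) top-left  bias=+0
  edge (2, 16)→(0, 2): d=(-2,-14) top-left  bias=+0
    (0,2)@(1, 5): e=[8,64,8] → █
    (1,2)@(3, 5): e=[-24,68,36] → ·
    (0,3)@(1, 7): e=[24,52,4] → █
    (1,3)@(3, 7): e=[-8,56,32] → ·
    (0,4)@(1, 9): e=[40,40,0] → █  [on edge]
    (1,4)@(3, 9): e=[8,44,28] → █
    (2,4)@(5, 9): e=[-24,48,56] → ·
    (0,5)@(1, 11): e=[56,28,-4] → ·
    (1,5)@(3, 11): e=[24,32,24] → █
    (2,5)@(5, 11): e=[-8,36,52] → ·
    (1,6)@(3, 13): e=[40,20,20] → █
    (2,6)@(5, 13): e=[8,24,48] → █
    (2,8)@(5, 17): e=[40,0,40] → █  [on edge]
  covered (11 px):
    · · · · · ·
    · · · · · ·
    █ · · · · ·
    █ · · · · ·
    █ █ · · · ·
    · █ · · · ·
    · █ █ · · ·
    · █ █ · · ·
    · · █ █ · ·

Result: "outside"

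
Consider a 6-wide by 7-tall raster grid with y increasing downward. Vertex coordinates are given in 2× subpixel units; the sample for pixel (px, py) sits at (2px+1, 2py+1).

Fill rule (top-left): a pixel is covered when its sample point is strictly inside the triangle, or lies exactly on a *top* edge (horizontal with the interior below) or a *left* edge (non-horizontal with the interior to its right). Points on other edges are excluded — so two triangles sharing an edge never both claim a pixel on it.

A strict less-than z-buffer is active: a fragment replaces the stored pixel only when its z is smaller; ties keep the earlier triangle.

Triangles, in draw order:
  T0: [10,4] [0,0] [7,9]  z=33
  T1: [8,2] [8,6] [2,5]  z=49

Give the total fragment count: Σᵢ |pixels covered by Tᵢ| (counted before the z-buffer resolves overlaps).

T0:
  2·area = 62  (B↔C swapped to make it positive)
  edge (10, 4)→(7, 9): d=(-3,5) right/bottom  bias=-1
  edge (7, 9)→(0, 0): d=(-7,-9) top-left  bias=+0
  edge (0, 0)→(10, 4): d=(10,4) right/bottom  bias=-1
    (0,0)@(1, 1): e=[54,2,6] → #
    (1,0)@(3, 1): e=[44,20,-2] → ·
    (0,1)@(1, 3): e=[48,-12,26] → ·
    (1,1)@(3, 3): e=[38,6,18] → #
    (2,1)@(5, 3): e=[28,24,10] → #
    (3,1)@(7, 3): e=[18,42,2] → #
    (4,1)@(9, 3): e=[8,60,-6] → ·
    (1,2)@(3, 5): e=[32,-8,38] → ·
    (2,2)@(5, 5): e=[22,10,30] → #
    (4,2)@(9, 5): e=[2,46,14] → #
    (5,2)@(11, 5): e=[-8,64,6] → ·
    (2,3)@(5, 7): e=[16,-4,50] → ·
    (3,4)@(7, 9): e=[0,0,62] → ·  [on edge]
  covered (8 px):
    # · · · · ·
    · # # # · ·
    · · # # # ·
    · · · # · ·
    · · · · · ·
    · · · · · ·
    · · · · · ·
T1:
  2·area = 24
  edge (8, 2)→(8, 6): d=(0,4) right/bottom  bias=-1
  edge (8, 6)→(2, 5): d=(-6,-1) top-left  bias=+0
  edge (2, 5)→(8, 2): d=(6,-3) top-left  bias=+0
    (3,1)@(7, 3): e=[4,17,3] → #
    (4,1)@(9, 3): e=[-4,19,9] → ·
    (1,2)@(3, 5): e=[20,1,3] → #
    (2,2)@(5, 5): e=[12,3,9] → #
    (4,2)@(9, 5): e=[-4,7,21] → ·
    (1,3)@(3, 7): e=[20,-11,15] → ·
    (2,3)@(5, 7): e=[12,-9,21] → ·
    (3,3)@(7, 7): e=[4,-7,27] → ·
  covered (4 px):
    · · · · · ·
    · · · # · ·
    · # # # · ·
    · · · · · ·
    · · · · · ·
    · · · · · ·
    · · · · · ·

Answer: 12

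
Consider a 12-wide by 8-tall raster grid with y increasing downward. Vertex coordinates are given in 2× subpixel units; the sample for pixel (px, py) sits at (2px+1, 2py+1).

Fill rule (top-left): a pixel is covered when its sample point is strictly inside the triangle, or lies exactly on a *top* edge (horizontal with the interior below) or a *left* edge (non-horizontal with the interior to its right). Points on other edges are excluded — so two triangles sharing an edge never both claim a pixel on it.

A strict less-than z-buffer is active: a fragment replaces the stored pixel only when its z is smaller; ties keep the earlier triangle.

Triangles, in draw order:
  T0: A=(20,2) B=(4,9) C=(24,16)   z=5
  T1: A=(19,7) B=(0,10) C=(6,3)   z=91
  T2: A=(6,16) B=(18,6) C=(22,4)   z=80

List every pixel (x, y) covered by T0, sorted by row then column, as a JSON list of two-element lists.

T0:
  2·area = 252  (B↔C swapped to make it positive)
  edge (20, 2)→(24, 16): d=(4,14) right/bottom  bias=-1
  edge (24, 16)→(4, 9): d=(-20,-7) top-left  bias=+0
  edge (4, 9)→(20, 2): d=(16,-7) top-left  bias=+0
    (9,1)@(19, 3): e=[18,225,9] → #
    (10,1)@(21, 3): e=[-10,239,23] → ·
    (7,2)@(15, 5): e=[82,157,13] → #
    (8,2)@(17, 5): e=[54,171,27] → #
    (10,2)@(21, 5): e=[-2,199,55] → ·
    (4,3)@(9, 7): e=[174,75,3] → #
    (5,3)@(11, 7): e=[146,89,17] → #
    (6,3)@(13, 7): e=[118,103,31] → #
    (10,3)@(21, 7): e=[6,159,87] → #
    (11,3)@(23, 7): e=[-22,173,101] → ·
    (2,4)@(5, 9): e=[238,7,7] → #
    (3,4)@(7, 9): e=[210,21,21] → #
  covered (31 px):
    · · · · · · · · · · · ·
    · · · · · · · · · # · ·
    · · · · · · · # # # · ·
    · · · · # # # # # # # ·
    · · # # # # # # # # # ·
    · · · · · # # # # # # ·
    · · · · · · · · # # # #
    · · · · · · · · · · · #
T1:
  2·area = 115
  edge (19, 7)→(0, 10): d=(-19,3) right/bottom  bias=-1
  edge (0, 10)→(6, 3): d=(6,-7) top-left  bias=+0
  edge (6, 3)→(19, 7): d=(13,4) right/bottom  bias=-1
    (2,2)@(5, 5): e=[80,5,30] → #
    (3,2)@(7, 5): e=[74,19,22] → #
    (4,2)@(9, 5): e=[68,33,14] → #
    (5,2)@(11, 5): e=[62,47,6] → #
    (6,2)@(13, 5): e=[56,61,-2] → ·
    (1,3)@(3, 7): e=[48,3,64] → #
    (6,3)@(13, 7): e=[18,73,24] → #
    (7,3)@(15, 7): e=[12,87,16] → #
    (8,3)@(17, 7): e=[6,101,8] → #
    (9,3)@(19, 7): e=[0,115,0] → ·  [on edge]
    (0,4)@(1, 9): e=[16,1,98] → #
    (3,4)@(7, 9): e=[-2,43,74] → ·
  covered (15 px):
    · · · · · · · · · · · ·
    · · · · · · · · · · · ·
    · · # # # # · · · · · ·
    · # # # # # # # # · · ·
    # # # · · · · · · · · ·
    · · · · · · · · · · · ·
    · · · · · · · · · · · ·
    · · · · · · · · · · · ·
T2:
  2·area = 16
  edge (6, 16)→(18, 6): d=(12,-10) top-left  bias=+0
  edge (18, 6)→(22, 4): d=(4,-2) top-left  bias=+0
  edge (22, 4)→(6, 16): d=(-16,12) right/bottom  bias=-1
    (8,3)@(17, 7): e=[2,2,12] → #
    (9,3)@(19, 7): e=[22,6,-12] → ·
    (7,4)@(15, 9): e=[6,6,4] → #
    (8,4)@(17, 9): e=[26,10,-20] → ·
    (7,5)@(15, 11): e=[30,14,-28] → ·
  covered (2 px):
    · · · · · · · · · · · ·
    · · · · · · · · · · · ·
    · · · · · · · · · · · ·
    · · · · · · · · # · · ·
    · · · · · · · # · · · ·
    · · · · · · · · · · · ·
    · · · · · · · · · · · ·
    · · · · · · · · · · · ·

Answer: [[9,1],[7,2],[8,2],[9,2],[4,3],[5,3],[6,3],[7,3],[8,3],[9,3],[10,3],[2,4],[3,4],[4,4],[5,4],[6,4],[7,4],[8,4],[9,4],[10,4],[5,5],[6,5],[7,5],[8,5],[9,5],[10,5],[8,6],[9,6],[10,6],[11,6],[11,7]]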